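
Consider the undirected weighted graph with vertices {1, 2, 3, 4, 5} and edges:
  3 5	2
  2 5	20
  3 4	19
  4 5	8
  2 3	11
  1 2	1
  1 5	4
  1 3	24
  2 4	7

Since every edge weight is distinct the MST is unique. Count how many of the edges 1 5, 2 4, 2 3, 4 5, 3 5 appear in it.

3

Kruskal: consider edges lightest-first.
1 2 (1): add. Components now {1,2} {3} {4} {5}
3 5 (2): add. Components now {1,2} {3,5} {4}
1 5 (4): add. Components now {1,2,3,5} {4}
2 4 (7): add. Components now {1,2,3,4,5}
MST edge set: {1 2, 3 5, 1 5, 2 4}.
Of the listed edges, {1 5, 2 4, 3 5} are in the MST → 3.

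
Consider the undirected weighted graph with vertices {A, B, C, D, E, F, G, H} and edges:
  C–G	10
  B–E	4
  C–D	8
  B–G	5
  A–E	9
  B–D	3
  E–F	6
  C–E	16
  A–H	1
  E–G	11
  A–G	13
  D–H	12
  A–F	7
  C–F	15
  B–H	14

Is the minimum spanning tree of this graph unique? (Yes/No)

Kruskal's algorithm — process edges by increasing weight (ties by edge label):
A–H (1): add — endpoints in different components.
B–D (3): add — endpoints in different components.
B–E (4): add — endpoints in different components.
B–G (5): add — endpoints in different components.
E–F (6): add — endpoints in different components.
A–F (7): add — endpoints in different components.
C–D (8): add — endpoints in different components.
Every non-tree edge has weight strictly greater than the heaviest edge on the tree path between its endpoints, so the MST is unique.

Yes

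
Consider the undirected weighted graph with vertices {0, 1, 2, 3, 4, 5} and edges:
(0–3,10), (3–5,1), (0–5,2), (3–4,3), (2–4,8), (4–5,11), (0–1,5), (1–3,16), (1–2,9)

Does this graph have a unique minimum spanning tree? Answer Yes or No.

Sort edges by weight, then run Kruskal:
3–5 (1): add — endpoints in different components.
0–5 (2): add — endpoints in different components.
3–4 (3): add — endpoints in different components.
0–1 (5): add — endpoints in different components.
2–4 (8): add — endpoints in different components.
Every non-tree edge has weight strictly greater than the heaviest edge on the tree path between its endpoints, so the MST is unique.

Yes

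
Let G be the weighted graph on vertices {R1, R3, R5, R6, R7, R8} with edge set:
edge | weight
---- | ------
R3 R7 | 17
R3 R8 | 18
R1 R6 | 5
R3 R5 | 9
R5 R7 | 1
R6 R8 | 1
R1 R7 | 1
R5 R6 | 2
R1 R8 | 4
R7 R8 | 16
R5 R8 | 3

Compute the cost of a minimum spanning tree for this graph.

Kruskal's algorithm — process edges by increasing weight (ties by edge label):
R1 R7 (1): add — endpoints in different components.
R5 R7 (1): add — endpoints in different components.
R6 R8 (1): add — endpoints in different components.
R5 R6 (2): add — endpoints in different components.
R5 R8 (3): skip — R5 and R8 already connected.
R1 R8 (4): skip — R1 and R8 already connected.
R1 R6 (5): skip — R6 and R1 already connected.
R3 R5 (9): add — endpoints in different components.
MST edges: R1 R7, R5 R7, R6 R8, R5 R6, R3 R5; total weight 1+1+1+2+9 = 14.

14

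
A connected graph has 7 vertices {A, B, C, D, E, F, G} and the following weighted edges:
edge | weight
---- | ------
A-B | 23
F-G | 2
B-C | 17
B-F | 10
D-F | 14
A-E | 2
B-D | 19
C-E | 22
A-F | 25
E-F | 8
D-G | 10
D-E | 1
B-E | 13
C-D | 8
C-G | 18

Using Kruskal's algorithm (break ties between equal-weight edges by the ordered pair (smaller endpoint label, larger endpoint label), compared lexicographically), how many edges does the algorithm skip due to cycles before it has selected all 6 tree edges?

0

Kruskal's algorithm — process edges by increasing weight (ties by edge label):
D-E (1): add — endpoints in different components.
A-E (2): add — endpoints in different components.
F-G (2): add — endpoints in different components.
C-D (8): add — endpoints in different components.
E-F (8): add — endpoints in different components.
B-F (10): add — endpoints in different components.
Edges rejected before the tree was complete: 0.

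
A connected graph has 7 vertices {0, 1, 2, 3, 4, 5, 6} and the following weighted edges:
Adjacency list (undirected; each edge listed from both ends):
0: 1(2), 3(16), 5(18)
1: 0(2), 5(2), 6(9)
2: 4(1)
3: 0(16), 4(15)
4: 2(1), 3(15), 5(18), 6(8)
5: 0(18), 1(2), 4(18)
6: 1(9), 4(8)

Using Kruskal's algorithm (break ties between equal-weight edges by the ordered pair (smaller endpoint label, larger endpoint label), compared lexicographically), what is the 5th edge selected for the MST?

Sort edges by weight, then run Kruskal:
2–4 (1): add. Components now {0} {1} {2,4} {3} {5} {6}
0–1 (2): add. Components now {0,1} {2,4} {3} {5} {6}
1–5 (2): add. Components now {0,1,5} {2,4} {3} {6}
4–6 (8): add. Components now {0,1,5} {2,4,6} {3}
1–6 (9): add. Components now {0,1,2,4,5,6} {3}
3–4 (15): add. Components now {0,1,2,3,4,5,6}
The 5th edge added is 1–6.

1-6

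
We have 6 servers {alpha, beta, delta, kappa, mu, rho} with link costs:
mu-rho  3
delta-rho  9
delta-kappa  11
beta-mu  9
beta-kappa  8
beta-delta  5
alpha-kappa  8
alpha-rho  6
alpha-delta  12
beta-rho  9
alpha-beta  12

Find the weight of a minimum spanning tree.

30

Prim's algorithm from beta:
Step 1: cheapest edge leaving the tree is beta-delta (5); add delta.
Step 2: cheapest edge leaving the tree is beta-kappa (8); add kappa.
Step 3: cheapest edge leaving the tree is alpha-kappa (8); add alpha.
Step 4: cheapest edge leaving the tree is alpha-rho (6); add rho.
Step 5: cheapest edge leaving the tree is mu-rho (3); add mu.
MST edges: beta-delta, beta-kappa, alpha-kappa, alpha-rho, mu-rho; total weight 5+8+8+6+3 = 30.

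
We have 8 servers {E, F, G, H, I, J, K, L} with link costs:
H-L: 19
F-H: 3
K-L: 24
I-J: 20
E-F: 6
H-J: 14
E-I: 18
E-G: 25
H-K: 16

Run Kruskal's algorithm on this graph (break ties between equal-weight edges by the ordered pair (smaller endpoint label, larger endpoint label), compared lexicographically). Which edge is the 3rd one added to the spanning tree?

H-J

Kruskal: consider edges lightest-first.
F-H (3): add — endpoints in different components.
E-F (6): add — endpoints in different components.
H-J (14): add — endpoints in different components.
H-K (16): add — endpoints in different components.
E-I (18): add — endpoints in different components.
H-L (19): add — endpoints in different components.
I-J (20): skip — I and J already connected.
K-L (24): skip — K and L already connected.
E-G (25): add — endpoints in different components.
The 3rd edge added is H-J.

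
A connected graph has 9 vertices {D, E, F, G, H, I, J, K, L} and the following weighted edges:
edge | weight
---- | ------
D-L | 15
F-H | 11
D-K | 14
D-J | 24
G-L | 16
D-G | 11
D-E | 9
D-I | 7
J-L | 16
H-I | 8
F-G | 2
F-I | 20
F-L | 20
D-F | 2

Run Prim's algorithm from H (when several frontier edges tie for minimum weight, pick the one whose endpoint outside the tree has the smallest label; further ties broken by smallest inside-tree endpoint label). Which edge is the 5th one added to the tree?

Prim's algorithm from H:
Step 1: cheapest edge leaving the tree is H-I (8); add I.
Step 2: cheapest edge leaving the tree is D-I (7); add D.
Step 3: cheapest edge leaving the tree is D-F (2); add F.
Step 4: cheapest edge leaving the tree is F-G (2); add G.
Step 5: cheapest edge leaving the tree is D-E (9); add E.
Step 6: cheapest edge leaving the tree is D-K (14); add K.
Step 7: cheapest edge leaving the tree is D-L (15); add L.
Step 8: cheapest edge leaving the tree is J-L (16); add J.
The 5th edge added is D-E.

D-E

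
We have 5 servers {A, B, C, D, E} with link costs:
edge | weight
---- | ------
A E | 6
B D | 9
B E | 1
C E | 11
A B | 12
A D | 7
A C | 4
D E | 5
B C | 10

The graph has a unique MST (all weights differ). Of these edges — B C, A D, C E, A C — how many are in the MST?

1

Kruskal: consider edges lightest-first.
B E (1): add — endpoints in different components.
A C (4): add — endpoints in different components.
D E (5): add — endpoints in different components.
A E (6): add — endpoints in different components.
MST edge set: {B E, A C, D E, A E}.
Of the listed edges, {A C} are in the MST → 1.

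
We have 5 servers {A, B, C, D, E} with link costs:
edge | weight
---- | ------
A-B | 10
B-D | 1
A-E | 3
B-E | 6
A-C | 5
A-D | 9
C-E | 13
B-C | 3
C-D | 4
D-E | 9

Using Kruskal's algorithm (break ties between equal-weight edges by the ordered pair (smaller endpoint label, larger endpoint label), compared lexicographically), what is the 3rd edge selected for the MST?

B-C

Kruskal's algorithm — process edges by increasing weight (ties by edge label):
B-D (1): add. Components now {A} {B,D} {C} {E}
A-E (3): add. Components now {A,E} {B,D} {C}
B-C (3): add. Components now {A,E} {B,C,D}
C-D (4): skip — C and D already connected.
A-C (5): add. Components now {A,B,C,D,E}
The 3rd edge added is B-C.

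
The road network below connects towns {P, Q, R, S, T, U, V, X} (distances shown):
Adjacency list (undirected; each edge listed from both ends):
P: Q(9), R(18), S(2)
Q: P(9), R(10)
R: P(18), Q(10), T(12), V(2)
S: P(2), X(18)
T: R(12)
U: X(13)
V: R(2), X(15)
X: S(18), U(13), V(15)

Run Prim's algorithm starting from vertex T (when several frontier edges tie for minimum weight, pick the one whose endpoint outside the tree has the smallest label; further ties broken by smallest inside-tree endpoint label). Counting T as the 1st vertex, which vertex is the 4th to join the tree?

Prim, starting at T.
Step 1: cheapest edge leaving the tree is R–T (12); add R.
Step 2: cheapest edge leaving the tree is R–V (2); add V.
Step 3: cheapest edge leaving the tree is Q–R (10); add Q.
Step 4: cheapest edge leaving the tree is P–Q (9); add P.
Step 5: cheapest edge leaving the tree is P–S (2); add S.
Step 6: cheapest edge leaving the tree is V–X (15); add X.
Step 7: cheapest edge leaving the tree is U–X (13); add U.
Vertex order: T, R, V, Q, P, S, X, U. The 4th vertex is Q.

Q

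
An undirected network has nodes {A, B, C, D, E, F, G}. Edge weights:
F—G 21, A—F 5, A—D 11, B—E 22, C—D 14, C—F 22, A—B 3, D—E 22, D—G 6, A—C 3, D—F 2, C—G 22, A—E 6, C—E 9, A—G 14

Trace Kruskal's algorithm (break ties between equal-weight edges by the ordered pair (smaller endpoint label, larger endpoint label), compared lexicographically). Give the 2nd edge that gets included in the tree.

Kruskal's algorithm — process edges by increasing weight (ties by edge label):
D—F (2): add — endpoints in different components.
A—B (3): add — endpoints in different components.
A—C (3): add — endpoints in different components.
A—F (5): add — endpoints in different components.
A—E (6): add — endpoints in different components.
D—G (6): add — endpoints in different components.
The 2nd edge added is A—B.

A-B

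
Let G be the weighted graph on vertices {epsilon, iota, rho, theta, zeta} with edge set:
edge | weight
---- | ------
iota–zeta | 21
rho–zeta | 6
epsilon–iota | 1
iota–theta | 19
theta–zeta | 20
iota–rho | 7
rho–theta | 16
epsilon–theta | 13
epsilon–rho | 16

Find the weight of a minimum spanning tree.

27

Kruskal's algorithm — process edges by increasing weight (ties by edge label):
epsilon–iota (1): add — endpoints in different components.
rho–zeta (6): add — endpoints in different components.
iota–rho (7): add — endpoints in different components.
epsilon–theta (13): add — endpoints in different components.
MST edges: epsilon–iota, rho–zeta, iota–rho, epsilon–theta; total weight 1+6+7+13 = 27.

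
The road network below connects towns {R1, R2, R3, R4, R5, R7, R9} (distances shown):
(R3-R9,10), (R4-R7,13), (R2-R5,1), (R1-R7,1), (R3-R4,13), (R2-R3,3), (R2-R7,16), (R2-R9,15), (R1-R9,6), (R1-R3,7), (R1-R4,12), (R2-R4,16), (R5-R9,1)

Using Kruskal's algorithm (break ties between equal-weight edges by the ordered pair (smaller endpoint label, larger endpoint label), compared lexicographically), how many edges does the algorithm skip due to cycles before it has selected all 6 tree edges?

2

Sort edges by weight, then run Kruskal:
R1-R7 (1): add. Components now {R1,R7} {R9} {R5} {R4} {R3} {R2}
R2-R5 (1): add. Components now {R1,R7} {R9} {R2,R5} {R4} {R3}
R5-R9 (1): add. Components now {R1,R7} {R2,R5,R9} {R4} {R3}
R2-R3 (3): add. Components now {R1,R7} {R2,R3,R5,R9} {R4}
R1-R9 (6): add. Components now {R1,R2,R3,R5,R7,R9} {R4}
R1-R3 (7): skip — R1 and R3 already connected.
R3-R9 (10): skip — R9 and R3 already connected.
R1-R4 (12): add. Components now {R1,R2,R3,R4,R5,R7,R9}
Edges rejected before the tree was complete: 2.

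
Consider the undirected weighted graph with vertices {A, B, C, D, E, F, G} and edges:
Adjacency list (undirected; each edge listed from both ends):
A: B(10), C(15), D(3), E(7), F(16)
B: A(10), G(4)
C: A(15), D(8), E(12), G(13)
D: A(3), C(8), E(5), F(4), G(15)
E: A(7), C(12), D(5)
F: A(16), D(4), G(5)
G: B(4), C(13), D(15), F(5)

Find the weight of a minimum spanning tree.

29

Prim, starting at D.
Step 1: cheapest edge leaving the tree is A D (3); add A.
Step 2: cheapest edge leaving the tree is D F (4); add F.
Step 3: cheapest edge leaving the tree is D E (5); add E.
Step 4: cheapest edge leaving the tree is F G (5); add G.
Step 5: cheapest edge leaving the tree is B G (4); add B.
Step 6: cheapest edge leaving the tree is C D (8); add C.
MST edges: A D, D F, D E, F G, B G, C D; total weight 3+4+5+5+4+8 = 29.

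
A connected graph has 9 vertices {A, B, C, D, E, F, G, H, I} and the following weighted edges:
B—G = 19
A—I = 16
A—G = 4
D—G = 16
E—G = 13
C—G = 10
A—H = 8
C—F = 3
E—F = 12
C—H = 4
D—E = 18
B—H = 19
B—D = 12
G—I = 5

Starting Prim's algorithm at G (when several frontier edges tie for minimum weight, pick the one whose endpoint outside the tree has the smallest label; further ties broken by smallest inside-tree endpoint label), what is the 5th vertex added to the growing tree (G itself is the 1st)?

C

Prim's algorithm from G:
Step 1: frontier [A—G 4, G—I 5, C—G 10, E—G 13, D—G 16, B—G 19] → take A—G (4); add A.
Step 2: frontier [A—H 8, A—I 16, G—I 5, C—G 10, E—G 13, D—G 16, B—G 19] → take G—I (5); add I.
Step 3: frontier [A—H 8, C—G 10, E—G 13, D—G 16, B—G 19] → take A—H (8); add H.
Step 4: frontier [C—G 10, E—G 13, D—G 16, B—G 19, C—H 4, B—H 19] → take C—H (4); add C.
Step 5: frontier [C—F 3, E—G 13, D—G 16, B—G 19, B—H 19] → take C—F (3); add F.
Step 6: frontier [E—F 12, E—G 13, D—G 16, B—G 19, B—H 19] → take E—F (12); add E.
Step 7: frontier [D—E 18, D—G 16, B—G 19, B—H 19] → take D—G (16); add D.
Step 8: frontier [B—D 12, B—G 19, B—H 19] → take B—D (12); add B.
Vertex order: G, A, I, H, C, F, E, D, B. The 5th vertex is C.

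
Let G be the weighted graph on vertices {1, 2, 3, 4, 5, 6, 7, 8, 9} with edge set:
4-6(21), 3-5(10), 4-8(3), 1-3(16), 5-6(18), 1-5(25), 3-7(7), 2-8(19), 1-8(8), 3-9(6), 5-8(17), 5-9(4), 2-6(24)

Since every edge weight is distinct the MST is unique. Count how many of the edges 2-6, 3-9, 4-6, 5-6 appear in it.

Sort edges by weight, then run Kruskal:
4-8 (3): add — endpoints in different components.
5-9 (4): add — endpoints in different components.
3-9 (6): add — endpoints in different components.
3-7 (7): add — endpoints in different components.
1-8 (8): add — endpoints in different components.
3-5 (10): skip — 3 and 5 already connected.
1-3 (16): add — endpoints in different components.
5-8 (17): skip — 5 and 8 already connected.
5-6 (18): add — endpoints in different components.
2-8 (19): add — endpoints in different components.
MST edge set: {4-8, 5-9, 3-9, 3-7, 1-8, 1-3, 5-6, 2-8}.
Of the listed edges, {3-9, 5-6} are in the MST → 2.

2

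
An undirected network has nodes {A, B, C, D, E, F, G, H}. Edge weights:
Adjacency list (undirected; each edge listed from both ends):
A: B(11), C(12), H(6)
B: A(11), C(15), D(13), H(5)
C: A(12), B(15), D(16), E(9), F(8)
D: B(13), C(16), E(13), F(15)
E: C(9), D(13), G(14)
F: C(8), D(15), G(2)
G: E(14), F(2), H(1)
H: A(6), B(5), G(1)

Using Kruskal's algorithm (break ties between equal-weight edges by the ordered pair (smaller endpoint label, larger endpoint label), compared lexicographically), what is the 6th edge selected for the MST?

Sort edges by weight, then run Kruskal:
G H (1): add — endpoints in different components.
F G (2): add — endpoints in different components.
B H (5): add — endpoints in different components.
A H (6): add — endpoints in different components.
C F (8): add — endpoints in different components.
C E (9): add — endpoints in different components.
A B (11): skip — A and B already connected.
A C (12): skip — A and C already connected.
B D (13): add — endpoints in different components.
The 6th edge added is C E.

C-E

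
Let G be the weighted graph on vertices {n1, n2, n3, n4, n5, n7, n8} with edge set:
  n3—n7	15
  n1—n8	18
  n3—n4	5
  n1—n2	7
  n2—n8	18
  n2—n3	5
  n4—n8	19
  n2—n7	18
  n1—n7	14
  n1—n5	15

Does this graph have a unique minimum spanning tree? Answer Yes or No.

Kruskal: consider edges lightest-first.
n2—n3 (5): add — endpoints in different components.
n3—n4 (5): add — endpoints in different components.
n1—n2 (7): add — endpoints in different components.
n1—n7 (14): add — endpoints in different components.
n1—n5 (15): add — endpoints in different components.
n3—n7 (15): skip — n7 and n3 already connected.
n1—n8 (18): add — endpoints in different components.
Non-tree edge n2—n8 has weight 18, equal to the heaviest edge on its tree cycle — swapping gives another MST of the same weight. Not unique.

No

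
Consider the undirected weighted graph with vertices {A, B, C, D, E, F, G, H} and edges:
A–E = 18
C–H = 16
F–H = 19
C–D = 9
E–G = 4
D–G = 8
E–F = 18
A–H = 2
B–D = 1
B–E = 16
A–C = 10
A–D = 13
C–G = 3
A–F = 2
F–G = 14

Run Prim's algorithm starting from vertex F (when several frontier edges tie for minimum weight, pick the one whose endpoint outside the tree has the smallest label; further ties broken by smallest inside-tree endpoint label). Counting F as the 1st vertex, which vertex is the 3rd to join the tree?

H

Grow the tree from F using Prim:
Step 1: cheapest edge leaving the tree is A–F (2); add A.
Step 2: cheapest edge leaving the tree is A–H (2); add H.
Step 3: cheapest edge leaving the tree is A–C (10); add C.
Step 4: cheapest edge leaving the tree is C–G (3); add G.
Step 5: cheapest edge leaving the tree is E–G (4); add E.
Step 6: cheapest edge leaving the tree is D–G (8); add D.
Step 7: cheapest edge leaving the tree is B–D (1); add B.
Vertex order: F, A, H, C, G, E, D, B. The 3rd vertex is H.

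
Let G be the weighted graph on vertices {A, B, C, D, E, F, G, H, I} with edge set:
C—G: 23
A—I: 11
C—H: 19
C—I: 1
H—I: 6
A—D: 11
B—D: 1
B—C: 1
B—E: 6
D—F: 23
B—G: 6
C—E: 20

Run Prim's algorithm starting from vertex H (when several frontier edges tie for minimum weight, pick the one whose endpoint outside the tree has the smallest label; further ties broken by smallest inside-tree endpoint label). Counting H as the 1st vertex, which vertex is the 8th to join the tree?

Prim's algorithm from H:
Step 1: cheapest edge leaving the tree is H—I (6); add I.
Step 2: cheapest edge leaving the tree is C—I (1); add C.
Step 3: cheapest edge leaving the tree is B—C (1); add B.
Step 4: cheapest edge leaving the tree is B—D (1); add D.
Step 5: cheapest edge leaving the tree is B—E (6); add E.
Step 6: cheapest edge leaving the tree is B—G (6); add G.
Step 7: cheapest edge leaving the tree is A—D (11); add A.
Step 8: cheapest edge leaving the tree is D—F (23); add F.
Vertex order: H, I, C, B, D, E, G, A, F. The 8th vertex is A.

A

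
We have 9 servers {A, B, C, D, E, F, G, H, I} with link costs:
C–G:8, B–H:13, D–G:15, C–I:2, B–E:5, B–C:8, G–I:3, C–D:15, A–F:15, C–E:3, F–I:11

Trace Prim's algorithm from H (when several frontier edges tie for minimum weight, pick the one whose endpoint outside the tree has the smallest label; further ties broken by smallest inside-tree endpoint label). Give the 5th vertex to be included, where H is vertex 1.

I

Grow the tree from H using Prim:
Step 1: frontier [B–H 13] → take B–H (13); add B.
Step 2: frontier [B–E 5, B–C 8] → take B–E (5); add E.
Step 3: frontier [B–C 8, C–E 3] → take C–E (3); add C.
Step 4: frontier [C–I 2, C–G 8, C–D 15] → take C–I (2); add I.
Step 5: frontier [C–G 8, C–D 15, G–I 3, F–I 11] → take G–I (3); add G.
Step 6: frontier [C–D 15, D–G 15, F–I 11] → take F–I (11); add F.
Step 7: frontier [C–D 15, A–F 15, D–G 15] → take A–F (15); add A.
Step 8: frontier [C–D 15, D–G 15] → take C–D (15); add D.
Vertex order: H, B, E, C, I, G, F, A, D. The 5th vertex is I.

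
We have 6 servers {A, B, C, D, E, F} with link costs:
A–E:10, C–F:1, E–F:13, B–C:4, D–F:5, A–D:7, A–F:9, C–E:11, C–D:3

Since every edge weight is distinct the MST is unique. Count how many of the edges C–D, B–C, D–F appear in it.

Kruskal's algorithm — process edges by increasing weight (ties by edge label):
C–F (1): add — endpoints in different components.
C–D (3): add — endpoints in different components.
B–C (4): add — endpoints in different components.
D–F (5): skip — D and F already connected.
A–D (7): add — endpoints in different components.
A–F (9): skip — A and F already connected.
A–E (10): add — endpoints in different components.
MST edge set: {C–F, C–D, B–C, A–D, A–E}.
Of the listed edges, {C–D, B–C} are in the MST → 2.

2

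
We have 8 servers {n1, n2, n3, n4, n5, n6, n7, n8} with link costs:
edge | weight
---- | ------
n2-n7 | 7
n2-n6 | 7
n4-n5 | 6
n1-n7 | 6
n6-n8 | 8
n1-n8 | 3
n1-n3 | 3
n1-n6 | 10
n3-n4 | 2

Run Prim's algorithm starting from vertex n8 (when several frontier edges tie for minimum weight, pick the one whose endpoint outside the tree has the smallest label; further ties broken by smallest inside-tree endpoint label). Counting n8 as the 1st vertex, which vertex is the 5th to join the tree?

n5

Prim, starting at n8.
Step 1: cheapest edge leaving the tree is n1-n8 (3); add n1.
Step 2: cheapest edge leaving the tree is n1-n3 (3); add n3.
Step 3: cheapest edge leaving the tree is n3-n4 (2); add n4.
Step 4: cheapest edge leaving the tree is n4-n5 (6); add n5.
Step 5: cheapest edge leaving the tree is n1-n7 (6); add n7.
Step 6: cheapest edge leaving the tree is n2-n7 (7); add n2.
Step 7: cheapest edge leaving the tree is n2-n6 (7); add n6.
Vertex order: n8, n1, n3, n4, n5, n7, n2, n6. The 5th vertex is n5.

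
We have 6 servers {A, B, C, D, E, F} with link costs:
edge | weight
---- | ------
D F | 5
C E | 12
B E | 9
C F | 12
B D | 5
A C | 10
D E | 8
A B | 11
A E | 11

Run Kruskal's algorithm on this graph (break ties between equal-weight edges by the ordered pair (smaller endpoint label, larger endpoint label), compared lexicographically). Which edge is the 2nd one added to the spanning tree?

D-F

Kruskal's algorithm — process edges by increasing weight (ties by edge label):
B D (5): add. Components now {A} {B,D} {C} {E} {F}
D F (5): add. Components now {A} {B,D,F} {C} {E}
D E (8): add. Components now {A} {B,D,E,F} {C}
B E (9): skip — B and E already connected.
A C (10): add. Components now {A,C} {B,D,E,F}
A B (11): add. Components now {A,B,C,D,E,F}
The 2nd edge added is D F.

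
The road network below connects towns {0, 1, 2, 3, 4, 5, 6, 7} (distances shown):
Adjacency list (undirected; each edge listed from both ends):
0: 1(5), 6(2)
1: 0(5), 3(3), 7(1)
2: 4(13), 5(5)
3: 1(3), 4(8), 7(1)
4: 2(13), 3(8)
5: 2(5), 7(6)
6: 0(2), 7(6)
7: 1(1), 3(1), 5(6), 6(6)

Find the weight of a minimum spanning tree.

28

Prim's algorithm from 2:
Step 1: frontier [2 5 5, 2 4 13] → take 2 5 (5); add 5.
Step 2: frontier [2 4 13, 5 7 6] → take 5 7 (6); add 7.
Step 3: frontier [2 4 13, 1 7 1, 3 7 1, 6 7 6] → take 1 7 (1); add 1.
Step 4: frontier [1 3 3, 0 1 5, 2 4 13, 3 7 1, 6 7 6] → take 3 7 (1); add 3.
Step 5: frontier [0 1 5, 2 4 13, 3 4 8, 6 7 6] → take 0 1 (5); add 0.
Step 6: frontier [0 6 2, 2 4 13, 3 4 8, 6 7 6] → take 0 6 (2); add 6.
Step 7: frontier [2 4 13, 3 4 8] → take 3 4 (8); add 4.
MST edges: 2 5, 5 7, 1 7, 3 7, 0 1, 0 6, 3 4; total weight 5+6+1+1+5+2+8 = 28.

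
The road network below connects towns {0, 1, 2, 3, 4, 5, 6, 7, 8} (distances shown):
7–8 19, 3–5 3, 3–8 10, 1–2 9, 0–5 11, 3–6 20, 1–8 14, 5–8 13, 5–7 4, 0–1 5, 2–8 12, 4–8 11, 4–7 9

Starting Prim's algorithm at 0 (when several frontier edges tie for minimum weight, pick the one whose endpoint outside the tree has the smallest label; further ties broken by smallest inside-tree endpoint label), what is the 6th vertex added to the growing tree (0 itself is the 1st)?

7

Grow the tree from 0 using Prim:
Step 1: frontier [0–1 5, 0–5 11] → take 0–1 (5); add 1.
Step 2: frontier [0–5 11, 1–2 9, 1–8 14] → take 1–2 (9); add 2.
Step 3: frontier [0–5 11, 1–8 14, 2–8 12] → take 0–5 (11); add 5.
Step 4: frontier [1–8 14, 2–8 12, 3–5 3, 5–7 4, 5–8 13] → take 3–5 (3); add 3.
Step 5: frontier [1–8 14, 2–8 12, 3–8 10, 3–6 20, 5–7 4, 5–8 13] → take 5–7 (4); add 7.
Step 6: frontier [1–8 14, 2–8 12, 3–8 10, 3–6 20, 5–8 13, 4–7 9, 7–8 19] → take 4–7 (9); add 4.
Step 7: frontier [1–8 14, 2–8 12, 3–8 10, 3–6 20, 4–8 11, 5–8 13, 7–8 19] → take 3–8 (10); add 8.
Step 8: frontier [3–6 20] → take 3–6 (20); add 6.
Vertex order: 0, 1, 2, 5, 3, 7, 4, 8, 6. The 6th vertex is 7.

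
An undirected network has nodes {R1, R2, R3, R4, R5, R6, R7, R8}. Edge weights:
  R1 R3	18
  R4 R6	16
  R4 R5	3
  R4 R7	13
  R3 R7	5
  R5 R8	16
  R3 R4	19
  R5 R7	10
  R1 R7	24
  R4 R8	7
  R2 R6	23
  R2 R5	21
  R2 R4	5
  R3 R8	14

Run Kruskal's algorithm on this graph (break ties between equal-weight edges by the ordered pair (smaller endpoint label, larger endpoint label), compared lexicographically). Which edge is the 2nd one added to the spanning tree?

R2-R4

Kruskal's algorithm — process edges by increasing weight (ties by edge label):
R4 R5 (3): add — endpoints in different components.
R2 R4 (5): add — endpoints in different components.
R3 R7 (5): add — endpoints in different components.
R4 R8 (7): add — endpoints in different components.
R5 R7 (10): add — endpoints in different components.
R4 R7 (13): skip — R7 and R4 already connected.
R3 R8 (14): skip — R8 and R3 already connected.
R4 R6 (16): add — endpoints in different components.
R5 R8 (16): skip — R8 and R5 already connected.
R1 R3 (18): add — endpoints in different components.
The 2nd edge added is R2 R4.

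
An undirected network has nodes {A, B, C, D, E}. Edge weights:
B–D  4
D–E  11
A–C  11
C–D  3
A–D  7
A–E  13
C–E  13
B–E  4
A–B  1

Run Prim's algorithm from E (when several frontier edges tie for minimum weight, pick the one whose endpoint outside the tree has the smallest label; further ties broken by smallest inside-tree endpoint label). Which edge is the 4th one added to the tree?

Prim's algorithm from E:
Step 1: frontier [B–E 4, D–E 11, A–E 13, C–E 13] → take B–E (4); add B.
Step 2: frontier [A–B 1, B–D 4, D–E 11, A–E 13, C–E 13] → take A–B (1); add A.
Step 3: frontier [A–D 7, A–C 11, B–D 4, D–E 11, C–E 13] → take B–D (4); add D.
Step 4: frontier [A–C 11, C–D 3, C–E 13] → take C–D (3); add C.
The 4th edge added is C–D.

C-D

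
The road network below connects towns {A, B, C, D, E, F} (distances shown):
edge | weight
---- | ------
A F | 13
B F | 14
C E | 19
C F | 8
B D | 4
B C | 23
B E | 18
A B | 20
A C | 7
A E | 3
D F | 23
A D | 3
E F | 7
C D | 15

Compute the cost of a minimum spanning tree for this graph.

Grow the tree from E using Prim:
Step 1: cheapest edge leaving the tree is A E (3); add A.
Step 2: cheapest edge leaving the tree is A D (3); add D.
Step 3: cheapest edge leaving the tree is B D (4); add B.
Step 4: cheapest edge leaving the tree is A C (7); add C.
Step 5: cheapest edge leaving the tree is E F (7); add F.
MST edges: A E, A D, B D, A C, E F; total weight 3+3+4+7+7 = 24.

24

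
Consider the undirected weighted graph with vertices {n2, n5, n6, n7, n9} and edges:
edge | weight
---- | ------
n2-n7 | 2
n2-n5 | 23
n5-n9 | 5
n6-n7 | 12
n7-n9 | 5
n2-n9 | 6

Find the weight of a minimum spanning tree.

24

Kruskal's algorithm — process edges by increasing weight (ties by edge label):
n2-n7 (2): add — endpoints in different components.
n5-n9 (5): add — endpoints in different components.
n7-n9 (5): add — endpoints in different components.
n2-n9 (6): skip — n9 and n2 already connected.
n6-n7 (12): add — endpoints in different components.
MST edges: n2-n7, n5-n9, n7-n9, n6-n7; total weight 2+5+5+12 = 24.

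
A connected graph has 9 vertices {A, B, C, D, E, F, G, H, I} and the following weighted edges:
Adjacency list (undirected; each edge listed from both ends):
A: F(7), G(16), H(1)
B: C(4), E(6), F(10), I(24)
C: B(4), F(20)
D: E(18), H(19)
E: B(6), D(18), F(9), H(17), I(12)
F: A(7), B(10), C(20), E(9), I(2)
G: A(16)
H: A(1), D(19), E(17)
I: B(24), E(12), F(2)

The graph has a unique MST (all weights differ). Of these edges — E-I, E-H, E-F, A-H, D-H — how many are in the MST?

2

Sort edges by weight, then run Kruskal:
A-H (1): add — endpoints in different components.
F-I (2): add — endpoints in different components.
B-C (4): add — endpoints in different components.
B-E (6): add — endpoints in different components.
A-F (7): add — endpoints in different components.
E-F (9): add — endpoints in different components.
B-F (10): skip — B and F already connected.
E-I (12): skip — E and I already connected.
A-G (16): add — endpoints in different components.
E-H (17): skip — E and H already connected.
D-E (18): add — endpoints in different components.
MST edge set: {A-H, F-I, B-C, B-E, A-F, E-F, A-G, D-E}.
Of the listed edges, {E-F, A-H} are in the MST → 2.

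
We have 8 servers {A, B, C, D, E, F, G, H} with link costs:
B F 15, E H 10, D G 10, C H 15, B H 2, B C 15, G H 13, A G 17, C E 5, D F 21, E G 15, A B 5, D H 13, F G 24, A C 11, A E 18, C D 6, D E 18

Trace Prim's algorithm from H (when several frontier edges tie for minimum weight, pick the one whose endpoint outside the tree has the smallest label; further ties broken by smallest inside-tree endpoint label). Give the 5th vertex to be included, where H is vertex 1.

C

Grow the tree from H using Prim:
Step 1: cheapest edge leaving the tree is B H (2); add B.
Step 2: cheapest edge leaving the tree is A B (5); add A.
Step 3: cheapest edge leaving the tree is E H (10); add E.
Step 4: cheapest edge leaving the tree is C E (5); add C.
Step 5: cheapest edge leaving the tree is C D (6); add D.
Step 6: cheapest edge leaving the tree is D G (10); add G.
Step 7: cheapest edge leaving the tree is B F (15); add F.
Vertex order: H, B, A, E, C, D, G, F. The 5th vertex is C.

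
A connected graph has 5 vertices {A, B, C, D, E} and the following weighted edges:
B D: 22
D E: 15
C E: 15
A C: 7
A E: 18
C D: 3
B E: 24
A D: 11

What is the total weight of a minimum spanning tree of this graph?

47

Kruskal: consider edges lightest-first.
C D (3): add. Components now {A} {B} {C,D} {E}
A C (7): add. Components now {A,C,D} {B} {E}
A D (11): skip — A and D already connected.
C E (15): add. Components now {A,C,D,E} {B}
D E (15): skip — D and E already connected.
A E (18): skip — A and E already connected.
B D (22): add. Components now {A,B,C,D,E}
MST edges: C D, A C, C E, B D; total weight 3+7+15+22 = 47.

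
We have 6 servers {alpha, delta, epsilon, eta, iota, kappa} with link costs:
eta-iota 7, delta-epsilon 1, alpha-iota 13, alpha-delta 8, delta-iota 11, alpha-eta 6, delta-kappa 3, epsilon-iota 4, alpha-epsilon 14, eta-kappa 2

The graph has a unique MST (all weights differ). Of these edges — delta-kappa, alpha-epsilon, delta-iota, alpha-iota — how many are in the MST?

Kruskal's algorithm — process edges by increasing weight (ties by edge label):
delta-epsilon (1): add — endpoints in different components.
eta-kappa (2): add — endpoints in different components.
delta-kappa (3): add — endpoints in different components.
epsilon-iota (4): add — endpoints in different components.
alpha-eta (6): add — endpoints in different components.
MST edge set: {delta-epsilon, eta-kappa, delta-kappa, epsilon-iota, alpha-eta}.
Of the listed edges, {delta-kappa} are in the MST → 1.

1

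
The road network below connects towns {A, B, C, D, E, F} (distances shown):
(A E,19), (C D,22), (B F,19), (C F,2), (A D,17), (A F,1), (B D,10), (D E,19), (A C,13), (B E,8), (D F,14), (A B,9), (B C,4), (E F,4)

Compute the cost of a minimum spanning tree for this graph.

Prim, starting at B.
Step 1: cheapest edge leaving the tree is B C (4); add C.
Step 2: cheapest edge leaving the tree is C F (2); add F.
Step 3: cheapest edge leaving the tree is A F (1); add A.
Step 4: cheapest edge leaving the tree is E F (4); add E.
Step 5: cheapest edge leaving the tree is B D (10); add D.
MST edges: B C, C F, A F, E F, B D; total weight 4+2+1+4+10 = 21.

21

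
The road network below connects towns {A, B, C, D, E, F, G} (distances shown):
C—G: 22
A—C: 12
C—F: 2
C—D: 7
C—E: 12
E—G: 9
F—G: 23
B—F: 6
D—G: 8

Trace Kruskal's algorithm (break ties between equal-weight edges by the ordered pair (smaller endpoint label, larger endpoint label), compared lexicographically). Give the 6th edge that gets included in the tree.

Kruskal's algorithm — process edges by increasing weight (ties by edge label):
C—F (2): add. Components now {A} {B} {C,F} {D} {E} {G}
B—F (6): add. Components now {A} {B,C,F} {D} {E} {G}
C—D (7): add. Components now {A} {B,C,D,F} {E} {G}
D—G (8): add. Components now {A} {B,C,D,F,G} {E}
E—G (9): add. Components now {A} {B,C,D,E,F,G}
A—C (12): add. Components now {A,B,C,D,E,F,G}
The 6th edge added is A—C.

A-C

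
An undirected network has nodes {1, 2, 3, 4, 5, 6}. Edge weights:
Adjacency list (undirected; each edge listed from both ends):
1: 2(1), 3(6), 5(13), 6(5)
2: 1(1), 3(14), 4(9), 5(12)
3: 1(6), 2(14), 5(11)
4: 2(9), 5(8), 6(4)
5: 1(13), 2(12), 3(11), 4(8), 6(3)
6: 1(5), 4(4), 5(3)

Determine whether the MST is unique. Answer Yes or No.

Yes

Kruskal's algorithm — process edges by increasing weight (ties by edge label):
1 2 (1): add — endpoints in different components.
5 6 (3): add — endpoints in different components.
4 6 (4): add — endpoints in different components.
1 6 (5): add — endpoints in different components.
1 3 (6): add — endpoints in different components.
Every non-tree edge has weight strictly greater than the heaviest edge on the tree path between its endpoints, so the MST is unique.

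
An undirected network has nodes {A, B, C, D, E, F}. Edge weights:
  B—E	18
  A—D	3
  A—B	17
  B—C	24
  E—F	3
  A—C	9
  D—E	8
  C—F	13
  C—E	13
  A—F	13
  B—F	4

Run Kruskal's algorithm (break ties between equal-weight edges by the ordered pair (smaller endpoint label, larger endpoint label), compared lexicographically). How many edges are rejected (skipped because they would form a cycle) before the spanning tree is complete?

Kruskal: consider edges lightest-first.
A—D (3): add. Components now {A,D} {B} {C} {E} {F}
E—F (3): add. Components now {A,D} {B} {C} {E,F}
B—F (4): add. Components now {A,D} {B,E,F} {C}
D—E (8): add. Components now {A,B,D,E,F} {C}
A—C (9): add. Components now {A,B,C,D,E,F}
Edges rejected before the tree was complete: 0.

0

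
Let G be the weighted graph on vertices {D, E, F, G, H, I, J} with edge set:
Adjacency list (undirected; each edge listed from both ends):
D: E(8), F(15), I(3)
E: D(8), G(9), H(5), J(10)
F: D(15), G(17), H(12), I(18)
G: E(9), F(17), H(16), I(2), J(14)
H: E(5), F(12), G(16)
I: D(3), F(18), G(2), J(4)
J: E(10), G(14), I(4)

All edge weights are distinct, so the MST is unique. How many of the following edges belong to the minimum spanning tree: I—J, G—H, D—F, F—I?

Kruskal: consider edges lightest-first.
G—I (2): add — endpoints in different components.
D—I (3): add — endpoints in different components.
I—J (4): add — endpoints in different components.
E—H (5): add — endpoints in different components.
D—E (8): add — endpoints in different components.
E—G (9): skip — E and G already connected.
E—J (10): skip — E and J already connected.
F—H (12): add — endpoints in different components.
MST edge set: {G—I, D—I, I—J, E—H, D—E, F—H}.
Of the listed edges, {I—J} are in the MST → 1.

1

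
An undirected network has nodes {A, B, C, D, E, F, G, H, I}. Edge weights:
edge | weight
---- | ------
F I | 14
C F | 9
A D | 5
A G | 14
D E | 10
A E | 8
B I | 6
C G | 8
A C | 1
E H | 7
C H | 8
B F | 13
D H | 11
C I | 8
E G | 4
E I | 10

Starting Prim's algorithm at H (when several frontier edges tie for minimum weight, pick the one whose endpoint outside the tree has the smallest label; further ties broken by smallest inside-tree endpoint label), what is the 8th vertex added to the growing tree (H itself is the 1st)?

Grow the tree from H using Prim:
Step 1: cheapest edge leaving the tree is E H (7); add E.
Step 2: cheapest edge leaving the tree is E G (4); add G.
Step 3: cheapest edge leaving the tree is A E (8); add A.
Step 4: cheapest edge leaving the tree is A C (1); add C.
Step 5: cheapest edge leaving the tree is A D (5); add D.
Step 6: cheapest edge leaving the tree is C I (8); add I.
Step 7: cheapest edge leaving the tree is B I (6); add B.
Step 8: cheapest edge leaving the tree is C F (9); add F.
Vertex order: H, E, G, A, C, D, I, B, F. The 8th vertex is B.

B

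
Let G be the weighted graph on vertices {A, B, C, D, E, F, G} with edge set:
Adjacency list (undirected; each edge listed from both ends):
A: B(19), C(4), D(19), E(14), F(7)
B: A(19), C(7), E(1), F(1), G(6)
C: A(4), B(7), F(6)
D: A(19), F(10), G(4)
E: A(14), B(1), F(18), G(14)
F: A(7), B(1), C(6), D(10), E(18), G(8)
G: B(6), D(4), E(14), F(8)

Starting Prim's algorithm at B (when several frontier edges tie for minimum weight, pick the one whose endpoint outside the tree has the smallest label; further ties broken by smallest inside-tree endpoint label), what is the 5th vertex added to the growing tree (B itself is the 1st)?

A

Prim's algorithm from B:
Step 1: cheapest edge leaving the tree is B-E (1); add E.
Step 2: cheapest edge leaving the tree is B-F (1); add F.
Step 3: cheapest edge leaving the tree is C-F (6); add C.
Step 4: cheapest edge leaving the tree is A-C (4); add A.
Step 5: cheapest edge leaving the tree is B-G (6); add G.
Step 6: cheapest edge leaving the tree is D-G (4); add D.
Vertex order: B, E, F, C, A, G, D. The 5th vertex is A.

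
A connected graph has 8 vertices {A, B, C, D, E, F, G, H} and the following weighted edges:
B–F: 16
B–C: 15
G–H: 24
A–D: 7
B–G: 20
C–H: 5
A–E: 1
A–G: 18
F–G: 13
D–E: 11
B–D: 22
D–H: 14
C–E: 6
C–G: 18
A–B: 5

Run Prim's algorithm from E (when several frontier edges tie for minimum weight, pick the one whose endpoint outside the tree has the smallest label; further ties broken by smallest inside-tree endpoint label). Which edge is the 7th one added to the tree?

F-G

Prim, starting at E.
Step 1: cheapest edge leaving the tree is A–E (1); add A.
Step 2: cheapest edge leaving the tree is A–B (5); add B.
Step 3: cheapest edge leaving the tree is C–E (6); add C.
Step 4: cheapest edge leaving the tree is C–H (5); add H.
Step 5: cheapest edge leaving the tree is A–D (7); add D.
Step 6: cheapest edge leaving the tree is B–F (16); add F.
Step 7: cheapest edge leaving the tree is F–G (13); add G.
The 7th edge added is F–G.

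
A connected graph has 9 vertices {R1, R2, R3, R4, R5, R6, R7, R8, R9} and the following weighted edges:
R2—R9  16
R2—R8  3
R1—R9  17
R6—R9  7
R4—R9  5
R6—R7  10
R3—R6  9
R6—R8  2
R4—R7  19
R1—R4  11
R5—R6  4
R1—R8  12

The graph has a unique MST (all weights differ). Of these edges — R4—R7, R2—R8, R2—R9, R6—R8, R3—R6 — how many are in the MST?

Sort edges by weight, then run Kruskal:
R6—R8 (2): add — endpoints in different components.
R2—R8 (3): add — endpoints in different components.
R5—R6 (4): add — endpoints in different components.
R4—R9 (5): add — endpoints in different components.
R6—R9 (7): add — endpoints in different components.
R3—R6 (9): add — endpoints in different components.
R6—R7 (10): add — endpoints in different components.
R1—R4 (11): add — endpoints in different components.
MST edge set: {R6—R8, R2—R8, R5—R6, R4—R9, R6—R9, R3—R6, R6—R7, R1—R4}.
Of the listed edges, {R2—R8, R6—R8, R3—R6} are in the MST → 3.

3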